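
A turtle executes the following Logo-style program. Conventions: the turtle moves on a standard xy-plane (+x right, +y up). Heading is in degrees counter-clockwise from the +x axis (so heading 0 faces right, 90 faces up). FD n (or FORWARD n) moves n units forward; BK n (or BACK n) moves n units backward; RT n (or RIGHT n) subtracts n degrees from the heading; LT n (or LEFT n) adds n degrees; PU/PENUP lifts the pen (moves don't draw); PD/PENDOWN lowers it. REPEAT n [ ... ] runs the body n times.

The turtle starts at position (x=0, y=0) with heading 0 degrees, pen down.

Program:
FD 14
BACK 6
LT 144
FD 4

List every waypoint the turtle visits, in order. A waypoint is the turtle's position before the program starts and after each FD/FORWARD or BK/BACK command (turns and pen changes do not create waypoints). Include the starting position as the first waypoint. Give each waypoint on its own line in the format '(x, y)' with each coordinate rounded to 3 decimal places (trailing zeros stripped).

Executing turtle program step by step:
Start: pos=(0,0), heading=0, pen down
FD 14: (0,0) -> (14,0) [heading=0, draw]
BK 6: (14,0) -> (8,0) [heading=0, draw]
LT 144: heading 0 -> 144
FD 4: (8,0) -> (4.764,2.351) [heading=144, draw]
Final: pos=(4.764,2.351), heading=144, 3 segment(s) drawn
Waypoints (4 total):
(0, 0)
(14, 0)
(8, 0)
(4.764, 2.351)

Answer: (0, 0)
(14, 0)
(8, 0)
(4.764, 2.351)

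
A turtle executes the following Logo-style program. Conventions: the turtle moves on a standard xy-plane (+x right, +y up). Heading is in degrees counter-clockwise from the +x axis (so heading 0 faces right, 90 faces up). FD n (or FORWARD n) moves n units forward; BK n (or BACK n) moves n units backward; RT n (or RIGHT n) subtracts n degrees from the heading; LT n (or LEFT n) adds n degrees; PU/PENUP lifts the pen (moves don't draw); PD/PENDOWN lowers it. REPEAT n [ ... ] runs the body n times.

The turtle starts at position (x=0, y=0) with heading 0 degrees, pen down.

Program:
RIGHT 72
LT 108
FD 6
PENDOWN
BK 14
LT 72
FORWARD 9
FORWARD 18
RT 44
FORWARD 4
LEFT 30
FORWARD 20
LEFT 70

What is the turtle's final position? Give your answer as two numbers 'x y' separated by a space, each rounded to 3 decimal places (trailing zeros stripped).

Executing turtle program step by step:
Start: pos=(0,0), heading=0, pen down
RT 72: heading 0 -> 288
LT 108: heading 288 -> 36
FD 6: (0,0) -> (4.854,3.527) [heading=36, draw]
PD: pen down
BK 14: (4.854,3.527) -> (-6.472,-4.702) [heading=36, draw]
LT 72: heading 36 -> 108
FD 9: (-6.472,-4.702) -> (-9.253,3.857) [heading=108, draw]
FD 18: (-9.253,3.857) -> (-14.816,20.976) [heading=108, draw]
RT 44: heading 108 -> 64
FD 4: (-14.816,20.976) -> (-13.062,24.571) [heading=64, draw]
LT 30: heading 64 -> 94
FD 20: (-13.062,24.571) -> (-14.457,44.523) [heading=94, draw]
LT 70: heading 94 -> 164
Final: pos=(-14.457,44.523), heading=164, 6 segment(s) drawn

Answer: -14.457 44.523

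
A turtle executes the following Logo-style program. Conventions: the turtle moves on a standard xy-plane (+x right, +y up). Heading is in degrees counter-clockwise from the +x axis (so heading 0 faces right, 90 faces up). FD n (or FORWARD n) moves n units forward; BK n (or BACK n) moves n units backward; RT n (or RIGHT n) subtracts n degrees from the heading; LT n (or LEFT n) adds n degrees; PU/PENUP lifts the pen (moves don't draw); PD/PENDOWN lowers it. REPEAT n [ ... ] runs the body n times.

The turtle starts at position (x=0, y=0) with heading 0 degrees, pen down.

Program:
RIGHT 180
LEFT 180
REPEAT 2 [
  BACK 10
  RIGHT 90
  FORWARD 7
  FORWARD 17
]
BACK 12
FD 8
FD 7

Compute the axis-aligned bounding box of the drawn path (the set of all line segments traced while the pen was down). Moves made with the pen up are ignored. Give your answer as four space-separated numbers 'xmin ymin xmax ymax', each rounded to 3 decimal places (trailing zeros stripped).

Answer: -37 -24 0 0

Derivation:
Executing turtle program step by step:
Start: pos=(0,0), heading=0, pen down
RT 180: heading 0 -> 180
LT 180: heading 180 -> 0
REPEAT 2 [
  -- iteration 1/2 --
  BK 10: (0,0) -> (-10,0) [heading=0, draw]
  RT 90: heading 0 -> 270
  FD 7: (-10,0) -> (-10,-7) [heading=270, draw]
  FD 17: (-10,-7) -> (-10,-24) [heading=270, draw]
  -- iteration 2/2 --
  BK 10: (-10,-24) -> (-10,-14) [heading=270, draw]
  RT 90: heading 270 -> 180
  FD 7: (-10,-14) -> (-17,-14) [heading=180, draw]
  FD 17: (-17,-14) -> (-34,-14) [heading=180, draw]
]
BK 12: (-34,-14) -> (-22,-14) [heading=180, draw]
FD 8: (-22,-14) -> (-30,-14) [heading=180, draw]
FD 7: (-30,-14) -> (-37,-14) [heading=180, draw]
Final: pos=(-37,-14), heading=180, 9 segment(s) drawn

Segment endpoints: x in {-37, -34, -30, -22, -17, -10, -10, 0}, y in {-24, -14, -14, -7, 0}
xmin=-37, ymin=-24, xmax=0, ymax=0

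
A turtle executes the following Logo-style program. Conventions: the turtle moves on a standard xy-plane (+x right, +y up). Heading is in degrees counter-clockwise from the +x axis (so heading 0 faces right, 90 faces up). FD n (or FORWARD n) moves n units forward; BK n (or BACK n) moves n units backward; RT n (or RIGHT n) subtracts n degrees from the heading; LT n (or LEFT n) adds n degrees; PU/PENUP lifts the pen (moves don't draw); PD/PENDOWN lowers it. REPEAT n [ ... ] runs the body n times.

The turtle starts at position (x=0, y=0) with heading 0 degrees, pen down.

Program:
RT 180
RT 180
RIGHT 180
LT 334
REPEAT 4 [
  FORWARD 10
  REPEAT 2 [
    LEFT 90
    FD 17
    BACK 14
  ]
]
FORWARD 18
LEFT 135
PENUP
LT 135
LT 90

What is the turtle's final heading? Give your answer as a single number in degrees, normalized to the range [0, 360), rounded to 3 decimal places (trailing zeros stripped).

Answer: 154

Derivation:
Executing turtle program step by step:
Start: pos=(0,0), heading=0, pen down
RT 180: heading 0 -> 180
RT 180: heading 180 -> 0
RT 180: heading 0 -> 180
LT 334: heading 180 -> 154
REPEAT 4 [
  -- iteration 1/4 --
  FD 10: (0,0) -> (-8.988,4.384) [heading=154, draw]
  REPEAT 2 [
    -- iteration 1/2 --
    LT 90: heading 154 -> 244
    FD 17: (-8.988,4.384) -> (-16.44,-10.896) [heading=244, draw]
    BK 14: (-16.44,-10.896) -> (-10.303,1.687) [heading=244, draw]
    -- iteration 2/2 --
    LT 90: heading 244 -> 334
    FD 17: (-10.303,1.687) -> (4.976,-5.765) [heading=334, draw]
    BK 14: (4.976,-5.765) -> (-7.607,0.372) [heading=334, draw]
  ]
  -- iteration 2/4 --
  FD 10: (-7.607,0.372) -> (1.381,-4.011) [heading=334, draw]
  REPEAT 2 [
    -- iteration 1/2 --
    LT 90: heading 334 -> 64
    FD 17: (1.381,-4.011) -> (8.834,11.268) [heading=64, draw]
    BK 14: (8.834,11.268) -> (2.696,-1.315) [heading=64, draw]
    -- iteration 2/2 --
    LT 90: heading 64 -> 154
    FD 17: (2.696,-1.315) -> (-12.583,6.137) [heading=154, draw]
    BK 14: (-12.583,6.137) -> (0,0) [heading=154, draw]
  ]
  -- iteration 3/4 --
  FD 10: (0,0) -> (-8.988,4.384) [heading=154, draw]
  REPEAT 2 [
    -- iteration 1/2 --
    LT 90: heading 154 -> 244
    FD 17: (-8.988,4.384) -> (-16.44,-10.896) [heading=244, draw]
    BK 14: (-16.44,-10.896) -> (-10.303,1.687) [heading=244, draw]
    -- iteration 2/2 --
    LT 90: heading 244 -> 334
    FD 17: (-10.303,1.687) -> (4.976,-5.765) [heading=334, draw]
    BK 14: (4.976,-5.765) -> (-7.607,0.372) [heading=334, draw]
  ]
  -- iteration 4/4 --
  FD 10: (-7.607,0.372) -> (1.381,-4.011) [heading=334, draw]
  REPEAT 2 [
    -- iteration 1/2 --
    LT 90: heading 334 -> 64
    FD 17: (1.381,-4.011) -> (8.834,11.268) [heading=64, draw]
    BK 14: (8.834,11.268) -> (2.696,-1.315) [heading=64, draw]
    -- iteration 2/2 --
    LT 90: heading 64 -> 154
    FD 17: (2.696,-1.315) -> (-12.583,6.137) [heading=154, draw]
    BK 14: (-12.583,6.137) -> (0,0) [heading=154, draw]
  ]
]
FD 18: (0,0) -> (-16.178,7.891) [heading=154, draw]
LT 135: heading 154 -> 289
PU: pen up
LT 135: heading 289 -> 64
LT 90: heading 64 -> 154
Final: pos=(-16.178,7.891), heading=154, 21 segment(s) drawn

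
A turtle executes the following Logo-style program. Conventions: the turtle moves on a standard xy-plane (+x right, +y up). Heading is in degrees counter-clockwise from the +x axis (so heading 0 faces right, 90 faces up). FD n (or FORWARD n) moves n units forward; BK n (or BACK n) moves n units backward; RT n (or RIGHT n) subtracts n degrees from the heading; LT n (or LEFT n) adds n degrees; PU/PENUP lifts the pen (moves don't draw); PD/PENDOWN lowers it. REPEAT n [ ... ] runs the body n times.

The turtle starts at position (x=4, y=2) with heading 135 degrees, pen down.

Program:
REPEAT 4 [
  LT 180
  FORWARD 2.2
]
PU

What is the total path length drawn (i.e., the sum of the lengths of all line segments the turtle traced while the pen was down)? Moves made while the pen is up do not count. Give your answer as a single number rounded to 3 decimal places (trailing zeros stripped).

Answer: 8.8

Derivation:
Executing turtle program step by step:
Start: pos=(4,2), heading=135, pen down
REPEAT 4 [
  -- iteration 1/4 --
  LT 180: heading 135 -> 315
  FD 2.2: (4,2) -> (5.556,0.444) [heading=315, draw]
  -- iteration 2/4 --
  LT 180: heading 315 -> 135
  FD 2.2: (5.556,0.444) -> (4,2) [heading=135, draw]
  -- iteration 3/4 --
  LT 180: heading 135 -> 315
  FD 2.2: (4,2) -> (5.556,0.444) [heading=315, draw]
  -- iteration 4/4 --
  LT 180: heading 315 -> 135
  FD 2.2: (5.556,0.444) -> (4,2) [heading=135, draw]
]
PU: pen up
Final: pos=(4,2), heading=135, 4 segment(s) drawn

Segment lengths:
  seg 1: (4,2) -> (5.556,0.444), length = 2.2
  seg 2: (5.556,0.444) -> (4,2), length = 2.2
  seg 3: (4,2) -> (5.556,0.444), length = 2.2
  seg 4: (5.556,0.444) -> (4,2), length = 2.2
Total = 8.8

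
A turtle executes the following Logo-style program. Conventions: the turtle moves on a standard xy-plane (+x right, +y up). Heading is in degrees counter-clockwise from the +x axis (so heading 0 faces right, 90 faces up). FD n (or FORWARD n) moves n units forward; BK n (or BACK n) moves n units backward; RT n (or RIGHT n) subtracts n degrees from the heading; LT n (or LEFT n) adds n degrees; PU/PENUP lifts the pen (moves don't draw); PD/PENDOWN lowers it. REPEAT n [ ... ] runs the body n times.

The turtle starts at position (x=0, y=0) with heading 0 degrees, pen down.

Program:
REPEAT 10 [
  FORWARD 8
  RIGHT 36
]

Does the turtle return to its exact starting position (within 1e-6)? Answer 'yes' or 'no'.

Executing turtle program step by step:
Start: pos=(0,0), heading=0, pen down
REPEAT 10 [
  -- iteration 1/10 --
  FD 8: (0,0) -> (8,0) [heading=0, draw]
  RT 36: heading 0 -> 324
  -- iteration 2/10 --
  FD 8: (8,0) -> (14.472,-4.702) [heading=324, draw]
  RT 36: heading 324 -> 288
  -- iteration 3/10 --
  FD 8: (14.472,-4.702) -> (16.944,-12.311) [heading=288, draw]
  RT 36: heading 288 -> 252
  -- iteration 4/10 --
  FD 8: (16.944,-12.311) -> (14.472,-19.919) [heading=252, draw]
  RT 36: heading 252 -> 216
  -- iteration 5/10 --
  FD 8: (14.472,-19.919) -> (8,-24.621) [heading=216, draw]
  RT 36: heading 216 -> 180
  -- iteration 6/10 --
  FD 8: (8,-24.621) -> (0,-24.621) [heading=180, draw]
  RT 36: heading 180 -> 144
  -- iteration 7/10 --
  FD 8: (0,-24.621) -> (-6.472,-19.919) [heading=144, draw]
  RT 36: heading 144 -> 108
  -- iteration 8/10 --
  FD 8: (-6.472,-19.919) -> (-8.944,-12.311) [heading=108, draw]
  RT 36: heading 108 -> 72
  -- iteration 9/10 --
  FD 8: (-8.944,-12.311) -> (-6.472,-4.702) [heading=72, draw]
  RT 36: heading 72 -> 36
  -- iteration 10/10 --
  FD 8: (-6.472,-4.702) -> (0,0) [heading=36, draw]
  RT 36: heading 36 -> 0
]
Final: pos=(0,0), heading=0, 10 segment(s) drawn

Start position: (0, 0)
Final position: (0, 0)
Distance = 0; < 1e-6 -> CLOSED

Answer: yes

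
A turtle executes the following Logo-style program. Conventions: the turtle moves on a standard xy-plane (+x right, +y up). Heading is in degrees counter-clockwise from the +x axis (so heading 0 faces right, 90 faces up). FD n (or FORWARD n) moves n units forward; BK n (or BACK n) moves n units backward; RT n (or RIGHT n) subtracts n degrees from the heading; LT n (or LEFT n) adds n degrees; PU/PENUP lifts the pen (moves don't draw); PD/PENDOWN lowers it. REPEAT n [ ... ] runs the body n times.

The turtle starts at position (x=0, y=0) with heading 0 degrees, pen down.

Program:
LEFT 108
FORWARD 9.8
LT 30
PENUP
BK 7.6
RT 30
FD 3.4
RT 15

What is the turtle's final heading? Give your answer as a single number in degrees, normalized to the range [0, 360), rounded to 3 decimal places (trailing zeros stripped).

Executing turtle program step by step:
Start: pos=(0,0), heading=0, pen down
LT 108: heading 0 -> 108
FD 9.8: (0,0) -> (-3.028,9.32) [heading=108, draw]
LT 30: heading 108 -> 138
PU: pen up
BK 7.6: (-3.028,9.32) -> (2.62,4.235) [heading=138, move]
RT 30: heading 138 -> 108
FD 3.4: (2.62,4.235) -> (1.569,7.469) [heading=108, move]
RT 15: heading 108 -> 93
Final: pos=(1.569,7.469), heading=93, 1 segment(s) drawn

Answer: 93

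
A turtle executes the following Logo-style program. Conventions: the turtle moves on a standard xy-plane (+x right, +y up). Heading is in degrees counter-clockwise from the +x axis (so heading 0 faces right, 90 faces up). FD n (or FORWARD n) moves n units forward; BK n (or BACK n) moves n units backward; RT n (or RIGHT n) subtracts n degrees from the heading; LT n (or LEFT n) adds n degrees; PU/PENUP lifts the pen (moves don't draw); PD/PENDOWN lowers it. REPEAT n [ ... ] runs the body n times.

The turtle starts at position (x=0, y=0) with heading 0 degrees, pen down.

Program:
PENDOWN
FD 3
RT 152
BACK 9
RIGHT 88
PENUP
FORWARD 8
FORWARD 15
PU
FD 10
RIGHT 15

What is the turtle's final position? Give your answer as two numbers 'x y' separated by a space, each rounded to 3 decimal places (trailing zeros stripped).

Answer: -5.553 32.804

Derivation:
Executing turtle program step by step:
Start: pos=(0,0), heading=0, pen down
PD: pen down
FD 3: (0,0) -> (3,0) [heading=0, draw]
RT 152: heading 0 -> 208
BK 9: (3,0) -> (10.947,4.225) [heading=208, draw]
RT 88: heading 208 -> 120
PU: pen up
FD 8: (10.947,4.225) -> (6.947,11.153) [heading=120, move]
FD 15: (6.947,11.153) -> (-0.553,24.144) [heading=120, move]
PU: pen up
FD 10: (-0.553,24.144) -> (-5.553,32.804) [heading=120, move]
RT 15: heading 120 -> 105
Final: pos=(-5.553,32.804), heading=105, 2 segment(s) drawn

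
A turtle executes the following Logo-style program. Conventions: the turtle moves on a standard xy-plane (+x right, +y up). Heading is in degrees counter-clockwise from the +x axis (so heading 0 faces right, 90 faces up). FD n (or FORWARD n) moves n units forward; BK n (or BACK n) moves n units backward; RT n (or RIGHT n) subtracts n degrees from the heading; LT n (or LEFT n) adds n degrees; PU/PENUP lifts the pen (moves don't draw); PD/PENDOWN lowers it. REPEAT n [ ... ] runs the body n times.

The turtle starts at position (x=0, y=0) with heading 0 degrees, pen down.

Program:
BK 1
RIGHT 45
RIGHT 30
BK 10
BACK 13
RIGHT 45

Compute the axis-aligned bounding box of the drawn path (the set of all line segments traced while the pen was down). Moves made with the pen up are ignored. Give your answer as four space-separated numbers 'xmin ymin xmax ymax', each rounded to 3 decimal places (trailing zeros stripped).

Executing turtle program step by step:
Start: pos=(0,0), heading=0, pen down
BK 1: (0,0) -> (-1,0) [heading=0, draw]
RT 45: heading 0 -> 315
RT 30: heading 315 -> 285
BK 10: (-1,0) -> (-3.588,9.659) [heading=285, draw]
BK 13: (-3.588,9.659) -> (-6.953,22.216) [heading=285, draw]
RT 45: heading 285 -> 240
Final: pos=(-6.953,22.216), heading=240, 3 segment(s) drawn

Segment endpoints: x in {-6.953, -3.588, -1, 0}, y in {0, 9.659, 22.216}
xmin=-6.953, ymin=0, xmax=0, ymax=22.216

Answer: -6.953 0 0 22.216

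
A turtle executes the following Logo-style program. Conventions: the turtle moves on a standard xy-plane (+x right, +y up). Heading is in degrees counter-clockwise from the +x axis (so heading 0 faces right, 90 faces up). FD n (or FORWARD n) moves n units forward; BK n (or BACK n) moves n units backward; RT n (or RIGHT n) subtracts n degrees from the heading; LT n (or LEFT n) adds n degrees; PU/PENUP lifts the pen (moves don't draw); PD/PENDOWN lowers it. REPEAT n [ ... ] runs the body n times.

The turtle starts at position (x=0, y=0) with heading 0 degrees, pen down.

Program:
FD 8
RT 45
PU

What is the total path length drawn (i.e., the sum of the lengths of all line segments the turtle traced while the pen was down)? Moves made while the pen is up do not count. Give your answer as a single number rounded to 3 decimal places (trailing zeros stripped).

Executing turtle program step by step:
Start: pos=(0,0), heading=0, pen down
FD 8: (0,0) -> (8,0) [heading=0, draw]
RT 45: heading 0 -> 315
PU: pen up
Final: pos=(8,0), heading=315, 1 segment(s) drawn

Segment lengths:
  seg 1: (0,0) -> (8,0), length = 8
Total = 8

Answer: 8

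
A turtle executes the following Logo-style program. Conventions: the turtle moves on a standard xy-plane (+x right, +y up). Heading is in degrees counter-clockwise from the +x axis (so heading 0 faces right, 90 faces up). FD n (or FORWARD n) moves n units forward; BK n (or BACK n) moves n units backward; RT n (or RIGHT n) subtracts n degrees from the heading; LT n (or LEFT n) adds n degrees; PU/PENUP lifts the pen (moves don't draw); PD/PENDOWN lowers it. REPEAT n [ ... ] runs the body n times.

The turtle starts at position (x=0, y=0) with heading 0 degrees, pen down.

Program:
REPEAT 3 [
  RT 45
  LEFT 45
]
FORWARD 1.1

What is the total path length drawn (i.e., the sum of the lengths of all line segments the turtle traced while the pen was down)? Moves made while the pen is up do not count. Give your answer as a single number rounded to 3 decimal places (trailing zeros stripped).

Executing turtle program step by step:
Start: pos=(0,0), heading=0, pen down
REPEAT 3 [
  -- iteration 1/3 --
  RT 45: heading 0 -> 315
  LT 45: heading 315 -> 0
  -- iteration 2/3 --
  RT 45: heading 0 -> 315
  LT 45: heading 315 -> 0
  -- iteration 3/3 --
  RT 45: heading 0 -> 315
  LT 45: heading 315 -> 0
]
FD 1.1: (0,0) -> (1.1,0) [heading=0, draw]
Final: pos=(1.1,0), heading=0, 1 segment(s) drawn

Segment lengths:
  seg 1: (0,0) -> (1.1,0), length = 1.1
Total = 1.1

Answer: 1.1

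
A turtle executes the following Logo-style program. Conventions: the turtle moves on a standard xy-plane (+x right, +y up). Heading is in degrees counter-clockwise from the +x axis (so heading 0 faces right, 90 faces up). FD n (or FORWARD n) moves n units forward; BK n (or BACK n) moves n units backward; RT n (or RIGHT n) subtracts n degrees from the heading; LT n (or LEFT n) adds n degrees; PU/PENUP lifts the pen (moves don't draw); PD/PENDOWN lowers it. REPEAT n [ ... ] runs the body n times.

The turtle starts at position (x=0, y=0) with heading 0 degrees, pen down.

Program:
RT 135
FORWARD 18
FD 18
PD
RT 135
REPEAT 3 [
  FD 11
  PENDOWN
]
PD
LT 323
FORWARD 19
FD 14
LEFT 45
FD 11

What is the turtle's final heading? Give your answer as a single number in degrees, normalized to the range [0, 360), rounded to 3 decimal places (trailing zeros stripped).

Executing turtle program step by step:
Start: pos=(0,0), heading=0, pen down
RT 135: heading 0 -> 225
FD 18: (0,0) -> (-12.728,-12.728) [heading=225, draw]
FD 18: (-12.728,-12.728) -> (-25.456,-25.456) [heading=225, draw]
PD: pen down
RT 135: heading 225 -> 90
REPEAT 3 [
  -- iteration 1/3 --
  FD 11: (-25.456,-25.456) -> (-25.456,-14.456) [heading=90, draw]
  PD: pen down
  -- iteration 2/3 --
  FD 11: (-25.456,-14.456) -> (-25.456,-3.456) [heading=90, draw]
  PD: pen down
  -- iteration 3/3 --
  FD 11: (-25.456,-3.456) -> (-25.456,7.544) [heading=90, draw]
  PD: pen down
]
PD: pen down
LT 323: heading 90 -> 53
FD 19: (-25.456,7.544) -> (-14.021,22.718) [heading=53, draw]
FD 14: (-14.021,22.718) -> (-5.596,33.899) [heading=53, draw]
LT 45: heading 53 -> 98
FD 11: (-5.596,33.899) -> (-7.127,44.792) [heading=98, draw]
Final: pos=(-7.127,44.792), heading=98, 8 segment(s) drawn

Answer: 98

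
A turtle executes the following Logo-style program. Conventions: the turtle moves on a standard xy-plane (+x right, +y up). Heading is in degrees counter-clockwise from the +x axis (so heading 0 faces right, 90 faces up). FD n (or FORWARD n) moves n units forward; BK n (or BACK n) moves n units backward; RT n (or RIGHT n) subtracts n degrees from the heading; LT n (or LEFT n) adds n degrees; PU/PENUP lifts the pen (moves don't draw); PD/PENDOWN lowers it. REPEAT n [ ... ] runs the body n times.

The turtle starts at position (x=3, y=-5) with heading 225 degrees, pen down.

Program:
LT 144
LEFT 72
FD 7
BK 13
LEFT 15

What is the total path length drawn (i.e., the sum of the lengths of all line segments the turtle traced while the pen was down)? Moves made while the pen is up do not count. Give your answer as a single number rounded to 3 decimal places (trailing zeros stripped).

Executing turtle program step by step:
Start: pos=(3,-5), heading=225, pen down
LT 144: heading 225 -> 9
LT 72: heading 9 -> 81
FD 7: (3,-5) -> (4.095,1.914) [heading=81, draw]
BK 13: (4.095,1.914) -> (2.061,-10.926) [heading=81, draw]
LT 15: heading 81 -> 96
Final: pos=(2.061,-10.926), heading=96, 2 segment(s) drawn

Segment lengths:
  seg 1: (3,-5) -> (4.095,1.914), length = 7
  seg 2: (4.095,1.914) -> (2.061,-10.926), length = 13
Total = 20

Answer: 20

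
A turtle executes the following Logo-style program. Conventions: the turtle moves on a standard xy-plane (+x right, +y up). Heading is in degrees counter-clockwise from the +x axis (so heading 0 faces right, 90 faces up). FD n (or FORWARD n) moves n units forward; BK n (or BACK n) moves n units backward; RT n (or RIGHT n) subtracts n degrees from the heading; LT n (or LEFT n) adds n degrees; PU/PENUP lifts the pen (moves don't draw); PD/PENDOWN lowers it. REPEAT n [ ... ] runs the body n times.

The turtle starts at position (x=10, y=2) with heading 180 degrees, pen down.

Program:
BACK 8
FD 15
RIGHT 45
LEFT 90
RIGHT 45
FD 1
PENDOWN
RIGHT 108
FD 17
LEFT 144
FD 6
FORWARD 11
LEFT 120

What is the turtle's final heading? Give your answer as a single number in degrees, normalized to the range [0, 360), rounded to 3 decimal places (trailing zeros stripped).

Executing turtle program step by step:
Start: pos=(10,2), heading=180, pen down
BK 8: (10,2) -> (18,2) [heading=180, draw]
FD 15: (18,2) -> (3,2) [heading=180, draw]
RT 45: heading 180 -> 135
LT 90: heading 135 -> 225
RT 45: heading 225 -> 180
FD 1: (3,2) -> (2,2) [heading=180, draw]
PD: pen down
RT 108: heading 180 -> 72
FD 17: (2,2) -> (7.253,18.168) [heading=72, draw]
LT 144: heading 72 -> 216
FD 6: (7.253,18.168) -> (2.399,14.641) [heading=216, draw]
FD 11: (2.399,14.641) -> (-6.5,8.176) [heading=216, draw]
LT 120: heading 216 -> 336
Final: pos=(-6.5,8.176), heading=336, 6 segment(s) drawn

Answer: 336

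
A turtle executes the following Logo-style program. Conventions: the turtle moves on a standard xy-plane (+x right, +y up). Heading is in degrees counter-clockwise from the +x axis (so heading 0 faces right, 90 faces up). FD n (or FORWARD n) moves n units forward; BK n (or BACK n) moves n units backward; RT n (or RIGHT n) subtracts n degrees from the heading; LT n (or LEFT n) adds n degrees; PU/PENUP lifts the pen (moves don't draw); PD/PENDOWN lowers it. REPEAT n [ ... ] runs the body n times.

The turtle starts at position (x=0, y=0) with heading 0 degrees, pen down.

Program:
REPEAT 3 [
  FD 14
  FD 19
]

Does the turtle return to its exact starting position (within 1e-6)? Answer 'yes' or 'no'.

Executing turtle program step by step:
Start: pos=(0,0), heading=0, pen down
REPEAT 3 [
  -- iteration 1/3 --
  FD 14: (0,0) -> (14,0) [heading=0, draw]
  FD 19: (14,0) -> (33,0) [heading=0, draw]
  -- iteration 2/3 --
  FD 14: (33,0) -> (47,0) [heading=0, draw]
  FD 19: (47,0) -> (66,0) [heading=0, draw]
  -- iteration 3/3 --
  FD 14: (66,0) -> (80,0) [heading=0, draw]
  FD 19: (80,0) -> (99,0) [heading=0, draw]
]
Final: pos=(99,0), heading=0, 6 segment(s) drawn

Start position: (0, 0)
Final position: (99, 0)
Distance = 99; >= 1e-6 -> NOT closed

Answer: no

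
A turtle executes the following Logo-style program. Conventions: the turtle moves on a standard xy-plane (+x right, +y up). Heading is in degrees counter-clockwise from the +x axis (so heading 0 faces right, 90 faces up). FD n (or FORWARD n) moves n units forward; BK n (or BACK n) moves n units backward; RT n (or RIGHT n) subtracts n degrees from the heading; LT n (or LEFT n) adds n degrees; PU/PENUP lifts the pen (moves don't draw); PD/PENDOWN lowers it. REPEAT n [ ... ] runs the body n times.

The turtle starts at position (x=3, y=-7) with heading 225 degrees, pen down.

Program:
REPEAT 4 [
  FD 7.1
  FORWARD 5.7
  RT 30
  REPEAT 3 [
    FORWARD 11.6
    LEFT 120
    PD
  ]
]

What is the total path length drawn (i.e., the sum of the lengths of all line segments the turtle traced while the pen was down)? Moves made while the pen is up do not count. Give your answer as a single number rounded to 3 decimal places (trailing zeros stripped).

Executing turtle program step by step:
Start: pos=(3,-7), heading=225, pen down
REPEAT 4 [
  -- iteration 1/4 --
  FD 7.1: (3,-7) -> (-2.02,-12.02) [heading=225, draw]
  FD 5.7: (-2.02,-12.02) -> (-6.051,-16.051) [heading=225, draw]
  RT 30: heading 225 -> 195
  REPEAT 3 [
    -- iteration 1/3 --
    FD 11.6: (-6.051,-16.051) -> (-17.256,-19.053) [heading=195, draw]
    LT 120: heading 195 -> 315
    PD: pen down
    -- iteration 2/3 --
    FD 11.6: (-17.256,-19.053) -> (-9.053,-27.256) [heading=315, draw]
    LT 120: heading 315 -> 75
    PD: pen down
    -- iteration 3/3 --
    FD 11.6: (-9.053,-27.256) -> (-6.051,-16.051) [heading=75, draw]
    LT 120: heading 75 -> 195
    PD: pen down
  ]
  -- iteration 2/4 --
  FD 7.1: (-6.051,-16.051) -> (-12.909,-17.889) [heading=195, draw]
  FD 5.7: (-12.909,-17.889) -> (-18.415,-19.364) [heading=195, draw]
  RT 30: heading 195 -> 165
  REPEAT 3 [
    -- iteration 1/3 --
    FD 11.6: (-18.415,-19.364) -> (-29.62,-16.362) [heading=165, draw]
    LT 120: heading 165 -> 285
    PD: pen down
    -- iteration 2/3 --
    FD 11.6: (-29.62,-16.362) -> (-26.617,-27.566) [heading=285, draw]
    LT 120: heading 285 -> 45
    PD: pen down
    -- iteration 3/3 --
    FD 11.6: (-26.617,-27.566) -> (-18.415,-19.364) [heading=45, draw]
    LT 120: heading 45 -> 165
    PD: pen down
  ]
  -- iteration 3/4 --
  FD 7.1: (-18.415,-19.364) -> (-25.273,-17.526) [heading=165, draw]
  FD 5.7: (-25.273,-17.526) -> (-30.779,-16.051) [heading=165, draw]
  RT 30: heading 165 -> 135
  REPEAT 3 [
    -- iteration 1/3 --
    FD 11.6: (-30.779,-16.051) -> (-38.981,-7.849) [heading=135, draw]
    LT 120: heading 135 -> 255
    PD: pen down
    -- iteration 2/3 --
    FD 11.6: (-38.981,-7.849) -> (-41.983,-19.053) [heading=255, draw]
    LT 120: heading 255 -> 15
    PD: pen down
    -- iteration 3/3 --
    FD 11.6: (-41.983,-19.053) -> (-30.779,-16.051) [heading=15, draw]
    LT 120: heading 15 -> 135
    PD: pen down
  ]
  -- iteration 4/4 --
  FD 7.1: (-30.779,-16.051) -> (-35.799,-11.031) [heading=135, draw]
  FD 5.7: (-35.799,-11.031) -> (-39.83,-7) [heading=135, draw]
  RT 30: heading 135 -> 105
  REPEAT 3 [
    -- iteration 1/3 --
    FD 11.6: (-39.83,-7) -> (-42.832,4.205) [heading=105, draw]
    LT 120: heading 105 -> 225
    PD: pen down
    -- iteration 2/3 --
    FD 11.6: (-42.832,4.205) -> (-51.034,-3.998) [heading=225, draw]
    LT 120: heading 225 -> 345
    PD: pen down
    -- iteration 3/3 --
    FD 11.6: (-51.034,-3.998) -> (-39.83,-7) [heading=345, draw]
    LT 120: heading 345 -> 105
    PD: pen down
  ]
]
Final: pos=(-39.83,-7), heading=105, 20 segment(s) drawn

Segment lengths:
  seg 1: (3,-7) -> (-2.02,-12.02), length = 7.1
  seg 2: (-2.02,-12.02) -> (-6.051,-16.051), length = 5.7
  seg 3: (-6.051,-16.051) -> (-17.256,-19.053), length = 11.6
  seg 4: (-17.256,-19.053) -> (-9.053,-27.256), length = 11.6
  seg 5: (-9.053,-27.256) -> (-6.051,-16.051), length = 11.6
  seg 6: (-6.051,-16.051) -> (-12.909,-17.889), length = 7.1
  seg 7: (-12.909,-17.889) -> (-18.415,-19.364), length = 5.7
  seg 8: (-18.415,-19.364) -> (-29.62,-16.362), length = 11.6
  seg 9: (-29.62,-16.362) -> (-26.617,-27.566), length = 11.6
  seg 10: (-26.617,-27.566) -> (-18.415,-19.364), length = 11.6
  seg 11: (-18.415,-19.364) -> (-25.273,-17.526), length = 7.1
  seg 12: (-25.273,-17.526) -> (-30.779,-16.051), length = 5.7
  seg 13: (-30.779,-16.051) -> (-38.981,-7.849), length = 11.6
  seg 14: (-38.981,-7.849) -> (-41.983,-19.053), length = 11.6
  seg 15: (-41.983,-19.053) -> (-30.779,-16.051), length = 11.6
  seg 16: (-30.779,-16.051) -> (-35.799,-11.031), length = 7.1
  seg 17: (-35.799,-11.031) -> (-39.83,-7), length = 5.7
  seg 18: (-39.83,-7) -> (-42.832,4.205), length = 11.6
  seg 19: (-42.832,4.205) -> (-51.034,-3.998), length = 11.6
  seg 20: (-51.034,-3.998) -> (-39.83,-7), length = 11.6
Total = 190.4

Answer: 190.4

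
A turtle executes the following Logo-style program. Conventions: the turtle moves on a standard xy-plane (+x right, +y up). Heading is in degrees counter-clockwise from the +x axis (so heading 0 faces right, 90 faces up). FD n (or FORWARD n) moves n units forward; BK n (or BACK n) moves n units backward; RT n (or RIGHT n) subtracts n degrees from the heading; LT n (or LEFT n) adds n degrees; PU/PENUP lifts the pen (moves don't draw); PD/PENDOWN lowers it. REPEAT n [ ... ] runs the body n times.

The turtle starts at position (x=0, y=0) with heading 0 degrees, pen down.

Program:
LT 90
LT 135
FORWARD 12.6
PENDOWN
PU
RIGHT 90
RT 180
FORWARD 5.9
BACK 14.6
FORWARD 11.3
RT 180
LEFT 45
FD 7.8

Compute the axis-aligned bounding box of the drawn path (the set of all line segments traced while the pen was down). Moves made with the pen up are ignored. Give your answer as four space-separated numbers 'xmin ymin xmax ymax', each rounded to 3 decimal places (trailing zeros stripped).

Answer: -8.91 -8.91 0 0

Derivation:
Executing turtle program step by step:
Start: pos=(0,0), heading=0, pen down
LT 90: heading 0 -> 90
LT 135: heading 90 -> 225
FD 12.6: (0,0) -> (-8.91,-8.91) [heading=225, draw]
PD: pen down
PU: pen up
RT 90: heading 225 -> 135
RT 180: heading 135 -> 315
FD 5.9: (-8.91,-8.91) -> (-4.738,-13.081) [heading=315, move]
BK 14.6: (-4.738,-13.081) -> (-15.061,-2.758) [heading=315, move]
FD 11.3: (-15.061,-2.758) -> (-7.071,-10.748) [heading=315, move]
RT 180: heading 315 -> 135
LT 45: heading 135 -> 180
FD 7.8: (-7.071,-10.748) -> (-14.871,-10.748) [heading=180, move]
Final: pos=(-14.871,-10.748), heading=180, 1 segment(s) drawn

Segment endpoints: x in {-8.91, 0}, y in {-8.91, 0}
xmin=-8.91, ymin=-8.91, xmax=0, ymax=0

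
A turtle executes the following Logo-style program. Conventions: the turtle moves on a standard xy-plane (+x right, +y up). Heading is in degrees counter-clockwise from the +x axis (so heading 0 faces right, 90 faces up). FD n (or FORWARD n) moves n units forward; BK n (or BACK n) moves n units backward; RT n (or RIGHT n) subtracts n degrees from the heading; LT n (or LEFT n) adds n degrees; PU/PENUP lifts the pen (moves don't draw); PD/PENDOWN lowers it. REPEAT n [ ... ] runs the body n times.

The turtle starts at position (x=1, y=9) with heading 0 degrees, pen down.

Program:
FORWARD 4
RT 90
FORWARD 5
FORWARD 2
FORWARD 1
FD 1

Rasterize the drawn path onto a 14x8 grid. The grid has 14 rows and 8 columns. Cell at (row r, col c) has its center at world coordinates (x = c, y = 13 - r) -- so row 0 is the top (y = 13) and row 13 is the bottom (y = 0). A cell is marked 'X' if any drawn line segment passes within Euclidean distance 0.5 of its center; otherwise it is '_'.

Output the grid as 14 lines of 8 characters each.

Answer: ________
________
________
________
_XXXXX__
_____X__
_____X__
_____X__
_____X__
_____X__
_____X__
_____X__
_____X__
_____X__

Derivation:
Segment 0: (1,9) -> (5,9)
Segment 1: (5,9) -> (5,4)
Segment 2: (5,4) -> (5,2)
Segment 3: (5,2) -> (5,1)
Segment 4: (5,1) -> (5,0)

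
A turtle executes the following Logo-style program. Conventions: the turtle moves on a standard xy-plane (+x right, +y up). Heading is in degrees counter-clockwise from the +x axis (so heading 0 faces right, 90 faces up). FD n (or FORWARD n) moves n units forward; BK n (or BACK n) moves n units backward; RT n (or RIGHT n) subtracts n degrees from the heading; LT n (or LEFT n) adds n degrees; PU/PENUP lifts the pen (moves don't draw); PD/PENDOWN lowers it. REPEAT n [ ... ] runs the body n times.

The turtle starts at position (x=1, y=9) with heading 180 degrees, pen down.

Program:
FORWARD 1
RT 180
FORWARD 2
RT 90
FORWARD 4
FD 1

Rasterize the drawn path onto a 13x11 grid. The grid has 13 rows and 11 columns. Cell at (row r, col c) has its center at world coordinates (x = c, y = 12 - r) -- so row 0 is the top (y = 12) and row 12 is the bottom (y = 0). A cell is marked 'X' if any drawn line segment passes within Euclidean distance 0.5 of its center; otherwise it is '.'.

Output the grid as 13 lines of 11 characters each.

Segment 0: (1,9) -> (0,9)
Segment 1: (0,9) -> (2,9)
Segment 2: (2,9) -> (2,5)
Segment 3: (2,5) -> (2,4)

Answer: ...........
...........
...........
XXX........
..X........
..X........
..X........
..X........
..X........
...........
...........
...........
...........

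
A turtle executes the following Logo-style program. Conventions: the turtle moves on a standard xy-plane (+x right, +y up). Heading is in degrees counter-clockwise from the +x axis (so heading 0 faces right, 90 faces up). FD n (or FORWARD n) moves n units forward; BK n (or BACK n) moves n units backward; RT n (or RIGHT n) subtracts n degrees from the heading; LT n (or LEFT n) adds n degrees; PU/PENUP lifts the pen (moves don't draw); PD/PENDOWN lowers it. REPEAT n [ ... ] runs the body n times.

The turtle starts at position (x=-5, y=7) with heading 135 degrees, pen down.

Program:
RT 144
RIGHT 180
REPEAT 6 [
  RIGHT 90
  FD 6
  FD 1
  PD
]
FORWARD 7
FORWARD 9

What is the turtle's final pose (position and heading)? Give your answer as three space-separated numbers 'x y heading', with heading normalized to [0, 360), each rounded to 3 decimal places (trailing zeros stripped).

Executing turtle program step by step:
Start: pos=(-5,7), heading=135, pen down
RT 144: heading 135 -> 351
RT 180: heading 351 -> 171
REPEAT 6 [
  -- iteration 1/6 --
  RT 90: heading 171 -> 81
  FD 6: (-5,7) -> (-4.061,12.926) [heading=81, draw]
  FD 1: (-4.061,12.926) -> (-3.905,13.914) [heading=81, draw]
  PD: pen down
  -- iteration 2/6 --
  RT 90: heading 81 -> 351
  FD 6: (-3.905,13.914) -> (2.021,12.975) [heading=351, draw]
  FD 1: (2.021,12.975) -> (3.009,12.819) [heading=351, draw]
  PD: pen down
  -- iteration 3/6 --
  RT 90: heading 351 -> 261
  FD 6: (3.009,12.819) -> (2.07,6.893) [heading=261, draw]
  FD 1: (2.07,6.893) -> (1.914,5.905) [heading=261, draw]
  PD: pen down
  -- iteration 4/6 --
  RT 90: heading 261 -> 171
  FD 6: (1.914,5.905) -> (-4.012,6.844) [heading=171, draw]
  FD 1: (-4.012,6.844) -> (-5,7) [heading=171, draw]
  PD: pen down
  -- iteration 5/6 --
  RT 90: heading 171 -> 81
  FD 6: (-5,7) -> (-4.061,12.926) [heading=81, draw]
  FD 1: (-4.061,12.926) -> (-3.905,13.914) [heading=81, draw]
  PD: pen down
  -- iteration 6/6 --
  RT 90: heading 81 -> 351
  FD 6: (-3.905,13.914) -> (2.021,12.975) [heading=351, draw]
  FD 1: (2.021,12.975) -> (3.009,12.819) [heading=351, draw]
  PD: pen down
]
FD 7: (3.009,12.819) -> (9.923,11.724) [heading=351, draw]
FD 9: (9.923,11.724) -> (18.812,10.316) [heading=351, draw]
Final: pos=(18.812,10.316), heading=351, 14 segment(s) drawn

Answer: 18.812 10.316 351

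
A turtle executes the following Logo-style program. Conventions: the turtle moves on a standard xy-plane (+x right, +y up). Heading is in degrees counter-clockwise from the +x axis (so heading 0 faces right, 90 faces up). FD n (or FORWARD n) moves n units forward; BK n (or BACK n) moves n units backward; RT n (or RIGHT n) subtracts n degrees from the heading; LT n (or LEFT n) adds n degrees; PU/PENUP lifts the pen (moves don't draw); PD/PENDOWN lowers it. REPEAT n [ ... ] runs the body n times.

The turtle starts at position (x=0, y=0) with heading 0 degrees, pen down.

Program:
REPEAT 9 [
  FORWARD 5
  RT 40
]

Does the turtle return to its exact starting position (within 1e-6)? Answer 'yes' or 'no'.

Executing turtle program step by step:
Start: pos=(0,0), heading=0, pen down
REPEAT 9 [
  -- iteration 1/9 --
  FD 5: (0,0) -> (5,0) [heading=0, draw]
  RT 40: heading 0 -> 320
  -- iteration 2/9 --
  FD 5: (5,0) -> (8.83,-3.214) [heading=320, draw]
  RT 40: heading 320 -> 280
  -- iteration 3/9 --
  FD 5: (8.83,-3.214) -> (9.698,-8.138) [heading=280, draw]
  RT 40: heading 280 -> 240
  -- iteration 4/9 --
  FD 5: (9.698,-8.138) -> (7.198,-12.468) [heading=240, draw]
  RT 40: heading 240 -> 200
  -- iteration 5/9 --
  FD 5: (7.198,-12.468) -> (2.5,-14.178) [heading=200, draw]
  RT 40: heading 200 -> 160
  -- iteration 6/9 --
  FD 5: (2.5,-14.178) -> (-2.198,-12.468) [heading=160, draw]
  RT 40: heading 160 -> 120
  -- iteration 7/9 --
  FD 5: (-2.198,-12.468) -> (-4.698,-8.138) [heading=120, draw]
  RT 40: heading 120 -> 80
  -- iteration 8/9 --
  FD 5: (-4.698,-8.138) -> (-3.83,-3.214) [heading=80, draw]
  RT 40: heading 80 -> 40
  -- iteration 9/9 --
  FD 5: (-3.83,-3.214) -> (0,0) [heading=40, draw]
  RT 40: heading 40 -> 0
]
Final: pos=(0,0), heading=0, 9 segment(s) drawn

Start position: (0, 0)
Final position: (0, 0)
Distance = 0; < 1e-6 -> CLOSED

Answer: yes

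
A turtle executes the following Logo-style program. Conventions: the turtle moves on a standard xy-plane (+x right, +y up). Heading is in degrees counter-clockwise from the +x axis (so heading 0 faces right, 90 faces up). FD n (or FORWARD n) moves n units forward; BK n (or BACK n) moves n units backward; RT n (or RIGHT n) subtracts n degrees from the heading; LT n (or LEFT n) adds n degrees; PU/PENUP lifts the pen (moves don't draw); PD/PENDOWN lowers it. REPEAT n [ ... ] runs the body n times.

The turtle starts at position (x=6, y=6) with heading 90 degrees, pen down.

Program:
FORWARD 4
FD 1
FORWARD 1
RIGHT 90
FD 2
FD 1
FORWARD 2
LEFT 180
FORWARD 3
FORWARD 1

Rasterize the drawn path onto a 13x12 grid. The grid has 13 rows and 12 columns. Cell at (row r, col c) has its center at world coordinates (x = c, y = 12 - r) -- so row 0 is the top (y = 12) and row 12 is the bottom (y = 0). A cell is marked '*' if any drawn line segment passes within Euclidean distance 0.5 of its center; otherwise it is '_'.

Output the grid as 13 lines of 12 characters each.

Answer: ______******
______*_____
______*_____
______*_____
______*_____
______*_____
______*_____
____________
____________
____________
____________
____________
____________

Derivation:
Segment 0: (6,6) -> (6,10)
Segment 1: (6,10) -> (6,11)
Segment 2: (6,11) -> (6,12)
Segment 3: (6,12) -> (8,12)
Segment 4: (8,12) -> (9,12)
Segment 5: (9,12) -> (11,12)
Segment 6: (11,12) -> (8,12)
Segment 7: (8,12) -> (7,12)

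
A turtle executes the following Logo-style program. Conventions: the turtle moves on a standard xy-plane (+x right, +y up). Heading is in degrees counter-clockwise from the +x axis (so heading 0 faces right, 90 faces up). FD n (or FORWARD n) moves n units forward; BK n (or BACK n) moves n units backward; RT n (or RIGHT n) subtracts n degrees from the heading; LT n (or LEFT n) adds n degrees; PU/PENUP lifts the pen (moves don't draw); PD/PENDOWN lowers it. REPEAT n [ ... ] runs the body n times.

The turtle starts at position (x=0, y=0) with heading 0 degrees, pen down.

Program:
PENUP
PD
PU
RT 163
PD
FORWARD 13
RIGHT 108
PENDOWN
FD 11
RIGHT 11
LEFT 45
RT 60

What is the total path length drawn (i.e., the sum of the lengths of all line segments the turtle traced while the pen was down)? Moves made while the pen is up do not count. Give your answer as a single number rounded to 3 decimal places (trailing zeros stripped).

Answer: 24

Derivation:
Executing turtle program step by step:
Start: pos=(0,0), heading=0, pen down
PU: pen up
PD: pen down
PU: pen up
RT 163: heading 0 -> 197
PD: pen down
FD 13: (0,0) -> (-12.432,-3.801) [heading=197, draw]
RT 108: heading 197 -> 89
PD: pen down
FD 11: (-12.432,-3.801) -> (-12.24,7.197) [heading=89, draw]
RT 11: heading 89 -> 78
LT 45: heading 78 -> 123
RT 60: heading 123 -> 63
Final: pos=(-12.24,7.197), heading=63, 2 segment(s) drawn

Segment lengths:
  seg 1: (0,0) -> (-12.432,-3.801), length = 13
  seg 2: (-12.432,-3.801) -> (-12.24,7.197), length = 11
Total = 24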